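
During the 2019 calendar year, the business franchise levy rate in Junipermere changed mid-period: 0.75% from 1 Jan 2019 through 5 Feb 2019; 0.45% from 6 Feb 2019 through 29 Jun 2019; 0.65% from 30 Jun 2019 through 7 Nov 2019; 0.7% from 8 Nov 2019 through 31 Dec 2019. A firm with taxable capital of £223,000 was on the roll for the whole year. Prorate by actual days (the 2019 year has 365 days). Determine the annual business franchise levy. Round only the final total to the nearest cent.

1 Jan – 5 Feb 2019: 36 days at 0.75% → £223,000 × 0.75% × 36/365 = £164.9589
6 Feb – 29 Jun 2019: 144 days at 0.45% → £223,000 × 0.45% × 144/365 = £395.9014
30 Jun – 7 Nov 2019: 131 days at 0.65% → £223,000 × 0.65% × 131/365 = £520.2315
8 Nov – 31 Dec 2019: 54 days at 0.7% → £223,000 × 0.7% × 54/365 = £230.9425
Total = £1,312.0342

£1,312.03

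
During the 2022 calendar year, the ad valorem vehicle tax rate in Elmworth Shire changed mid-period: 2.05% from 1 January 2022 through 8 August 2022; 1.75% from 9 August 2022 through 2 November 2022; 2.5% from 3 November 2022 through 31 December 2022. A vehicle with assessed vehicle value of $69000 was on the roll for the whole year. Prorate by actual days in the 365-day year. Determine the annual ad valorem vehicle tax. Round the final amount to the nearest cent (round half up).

$1415.92

1 January – 8 August 2022: 220 days at 2.05% → $69000 × 2.05% × 220/365 = $852.5753
9 August – 2 November 2022: 86 days at 1.75% → $69000 × 1.75% × 86/365 = $284.5068
3 November – 31 December 2022: 59 days at 2.5% → $69000 × 2.5% × 59/365 = $278.8356
Total = $1415.9178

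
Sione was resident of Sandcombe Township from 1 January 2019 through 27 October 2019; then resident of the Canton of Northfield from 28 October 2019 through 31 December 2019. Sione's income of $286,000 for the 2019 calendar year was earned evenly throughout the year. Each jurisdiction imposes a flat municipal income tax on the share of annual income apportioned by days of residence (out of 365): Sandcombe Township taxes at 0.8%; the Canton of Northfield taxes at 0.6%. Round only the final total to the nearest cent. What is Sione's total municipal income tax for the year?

Sandcombe Township, 1 January – 27 October 2019: 300 days → $286,000 × 0.8% × 300/365 = $1,880.5479
The Canton of Northfield, 28 October – 31 December 2019: 65 days → $286,000 × 0.6% × 65/365 = $305.5890
Total = $2,186.1370

$2,186.14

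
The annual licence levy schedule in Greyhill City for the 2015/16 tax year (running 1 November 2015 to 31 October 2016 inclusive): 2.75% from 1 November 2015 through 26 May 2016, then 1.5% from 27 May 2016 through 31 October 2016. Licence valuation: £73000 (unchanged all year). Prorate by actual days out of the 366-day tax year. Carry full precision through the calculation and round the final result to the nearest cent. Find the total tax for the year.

1 November 2015 – 26 May 2016: 208 days at 2.75% → £73000 × 2.75% × 208/366 = £1140.8743
27 May – 31 October 2016: 158 days at 1.5% → £73000 × 1.5% × 158/366 = £472.7049
Total = £1613.5792

£1613.58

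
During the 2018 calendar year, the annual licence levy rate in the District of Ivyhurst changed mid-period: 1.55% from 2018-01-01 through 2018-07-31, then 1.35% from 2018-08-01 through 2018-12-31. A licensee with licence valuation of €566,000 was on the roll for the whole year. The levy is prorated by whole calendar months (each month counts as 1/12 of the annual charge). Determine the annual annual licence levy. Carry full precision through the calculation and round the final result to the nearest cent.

€8,301.33

2018-01-01 to 2018-07-31: 7 months at 1.55% → €566,000 × 1.55% × 7/12 = €5,117.5833
2018-08-01 to 2018-12-31: 5 months at 1.35% → €566,000 × 1.35% × 5/12 = €3,183.7500
Total = €8,301.3333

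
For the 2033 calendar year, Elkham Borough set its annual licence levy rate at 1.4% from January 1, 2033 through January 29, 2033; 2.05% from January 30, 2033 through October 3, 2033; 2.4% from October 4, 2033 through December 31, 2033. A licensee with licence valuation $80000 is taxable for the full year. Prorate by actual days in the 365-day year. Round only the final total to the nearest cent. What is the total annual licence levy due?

$1666.96

January 1 – January 29, 2033: 29 days at 1.4% → $80000 × 1.4% × 29/365 = $88.9863
January 30 – October 3, 2033: 247 days at 2.05% → $80000 × 2.05% × 247/365 = $1109.8082
October 4 – December 31, 2033: 89 days at 2.4% → $80000 × 2.4% × 89/365 = $468.1644
Total = $1666.9589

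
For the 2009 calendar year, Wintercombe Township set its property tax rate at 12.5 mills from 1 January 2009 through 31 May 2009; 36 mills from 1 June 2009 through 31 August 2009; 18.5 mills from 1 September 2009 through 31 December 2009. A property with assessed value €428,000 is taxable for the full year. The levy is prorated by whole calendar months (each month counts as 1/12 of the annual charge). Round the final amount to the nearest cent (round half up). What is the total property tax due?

1 January – 31 May 2009: 5 months at 12.5 mills → €428,000 × 1.25% × 5/12 = €2,229.1667
1 June – 31 August 2009: 3 months at 36 mills → €428,000 × 3.6% × 3/12 = €3,852.0000
1 September – 31 December 2009: 4 months at 18.5 mills → €428,000 × 1.85% × 4/12 = €2,639.3333
Total = €8,720.5000

€8,720.50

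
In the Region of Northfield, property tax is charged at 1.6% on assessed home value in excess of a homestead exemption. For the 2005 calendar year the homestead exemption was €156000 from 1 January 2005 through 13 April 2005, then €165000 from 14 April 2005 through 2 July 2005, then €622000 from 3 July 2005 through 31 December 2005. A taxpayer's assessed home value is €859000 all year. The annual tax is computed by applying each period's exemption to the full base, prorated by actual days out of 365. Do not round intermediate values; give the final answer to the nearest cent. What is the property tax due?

1 January – 13 April 2005: 103 days, exemption €156000 → (€859000 − €156000) × 1.6% × 103/365 = €3174.0932
14 April – 2 July 2005: 80 days, exemption €165000 → (€859000 − €165000) × 1.6% × 80/365 = €2433.7534
3 July – 31 December 2005: 182 days, exemption €622000 → (€859000 − €622000) × 1.6% × 182/365 = €1890.8055
Total = €7498.6521

€7498.65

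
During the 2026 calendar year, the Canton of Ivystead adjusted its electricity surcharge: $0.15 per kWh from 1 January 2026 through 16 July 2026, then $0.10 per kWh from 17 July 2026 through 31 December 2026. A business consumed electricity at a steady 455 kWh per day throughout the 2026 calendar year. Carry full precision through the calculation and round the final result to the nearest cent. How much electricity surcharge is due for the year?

$21089.25

1 January – 16 July 2026: 197 days × 455 kWh/day = 89,635 kWh at $0.15/kWh → $13445.25
17 July – 31 December 2026: 168 days × 455 kWh/day = 76,440 kWh at $0.10/kWh → $7644.00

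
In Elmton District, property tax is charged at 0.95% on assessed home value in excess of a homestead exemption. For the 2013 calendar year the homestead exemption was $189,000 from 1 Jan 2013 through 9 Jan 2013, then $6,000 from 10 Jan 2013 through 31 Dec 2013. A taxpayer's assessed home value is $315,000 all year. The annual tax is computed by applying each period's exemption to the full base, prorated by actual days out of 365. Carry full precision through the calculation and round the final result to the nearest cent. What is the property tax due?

$2,892.63

1 Jan – 9 Jan 2013: 9 days, exemption $189,000 → ($315,000 − $189,000) × 0.95% × 9/365 = $29.5151
10 Jan – 31 Dec 2013: 356 days, exemption $6,000 → ($315,000 − $6,000) × 0.95% × 356/365 = $2,863.1178
Total = $2,892.6329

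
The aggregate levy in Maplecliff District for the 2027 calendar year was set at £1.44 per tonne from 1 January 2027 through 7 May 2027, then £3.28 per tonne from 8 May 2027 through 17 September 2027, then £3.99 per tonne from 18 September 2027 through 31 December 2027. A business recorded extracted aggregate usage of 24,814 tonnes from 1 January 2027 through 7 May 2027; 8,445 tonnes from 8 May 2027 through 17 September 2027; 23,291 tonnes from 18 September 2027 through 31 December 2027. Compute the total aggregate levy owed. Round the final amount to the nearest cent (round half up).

£156,362.85

1 January – 7 May 2027: 24,814 tonnes at £1.44/tonne → £35,732.16
8 May – 17 September 2027: 8,445 tonnes at £3.28/tonne → £27,699.60
18 September – 31 December 2027: 23,291 tonnes at £3.99/tonne → £92,931.09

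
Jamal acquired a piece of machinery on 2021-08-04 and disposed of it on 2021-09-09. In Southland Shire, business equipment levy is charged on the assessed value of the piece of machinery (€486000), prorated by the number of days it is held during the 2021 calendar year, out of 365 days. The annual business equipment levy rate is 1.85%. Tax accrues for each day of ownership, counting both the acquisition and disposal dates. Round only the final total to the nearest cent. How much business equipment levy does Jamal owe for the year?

Days held (2021-08-04 to 2021-09-09): 37 out of 365
Tax = €486000 × 1.85% × 37/365 = €911.4164

€911.42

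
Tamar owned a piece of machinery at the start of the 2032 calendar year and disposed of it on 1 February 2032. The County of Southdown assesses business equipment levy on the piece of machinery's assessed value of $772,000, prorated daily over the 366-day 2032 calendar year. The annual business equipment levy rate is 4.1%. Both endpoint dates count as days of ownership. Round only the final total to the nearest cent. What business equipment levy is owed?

$2,767.39

Days held (1 January – 1 February 2032): 32 out of 366
Tax = $772,000 × 4.1% × 32/366 = $2,767.3880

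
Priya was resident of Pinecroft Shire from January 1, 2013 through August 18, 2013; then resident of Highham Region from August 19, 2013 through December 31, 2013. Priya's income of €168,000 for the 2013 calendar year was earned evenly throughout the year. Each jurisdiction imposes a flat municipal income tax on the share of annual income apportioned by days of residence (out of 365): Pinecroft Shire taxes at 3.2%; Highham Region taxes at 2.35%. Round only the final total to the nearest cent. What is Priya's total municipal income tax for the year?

€4,847.84

Pinecroft Shire, January 1 – August 18, 2013: 230 days → €168,000 × 3.2% × 230/365 = €3,387.6164
Highham Region, August 19 – December 31, 2013: 135 days → €168,000 × 2.35% × 135/365 = €1,460.2192
Total = €4,847.8356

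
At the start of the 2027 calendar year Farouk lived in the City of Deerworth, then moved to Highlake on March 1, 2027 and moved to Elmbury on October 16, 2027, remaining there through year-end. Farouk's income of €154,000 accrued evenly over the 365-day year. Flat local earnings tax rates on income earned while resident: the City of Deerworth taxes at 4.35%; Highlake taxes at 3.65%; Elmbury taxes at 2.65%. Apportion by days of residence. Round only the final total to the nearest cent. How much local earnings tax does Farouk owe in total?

€5,470.38

The City of Deerworth, January 1 – February 28, 2027: 59 days → €154,000 × 4.35% × 59/365 = €1,082.8521
Highlake, March 1 – October 15, 2027: 229 days → €154,000 × 3.65% × 229/365 = €3,526.6000
Elmbury, October 16 – December 31, 2027: 77 days → €154,000 × 2.65% × 77/365 = €860.9233
Total = €5,470.3753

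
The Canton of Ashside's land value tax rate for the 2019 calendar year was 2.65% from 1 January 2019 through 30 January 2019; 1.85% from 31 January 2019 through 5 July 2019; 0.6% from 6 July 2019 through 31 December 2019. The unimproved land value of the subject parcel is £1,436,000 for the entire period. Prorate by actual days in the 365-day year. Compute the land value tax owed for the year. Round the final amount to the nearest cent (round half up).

1 January – 30 January 2019: 30 days at 2.65% → £1,436,000 × 2.65% × 30/365 = £3,127.7260
31 January – 5 July 2019: 156 days at 1.85% → £1,436,000 × 1.85% × 156/365 = £11,354.2356
6 July – 31 December 2019: 179 days at 0.6% → £1,436,000 × 0.6% × 179/365 = £4,225.3808
Total = £18,707.3425

£18,707.34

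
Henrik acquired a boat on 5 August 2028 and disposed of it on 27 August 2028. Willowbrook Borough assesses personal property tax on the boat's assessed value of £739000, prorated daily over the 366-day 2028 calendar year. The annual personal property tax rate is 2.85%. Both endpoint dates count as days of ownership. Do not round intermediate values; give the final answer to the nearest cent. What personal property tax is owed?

Days held (5 August – 27 August 2028): 23 out of 366
Tax = £739000 × 2.85% × 23/366 = £1323.5369

£1323.54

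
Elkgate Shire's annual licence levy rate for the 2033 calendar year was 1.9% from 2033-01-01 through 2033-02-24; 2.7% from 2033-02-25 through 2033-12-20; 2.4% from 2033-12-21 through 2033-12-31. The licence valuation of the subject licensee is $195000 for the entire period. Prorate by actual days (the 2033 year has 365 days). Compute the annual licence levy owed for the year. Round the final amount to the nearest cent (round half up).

2033-01-01 to 2033-02-24: 55 days at 1.9% → $195000 × 1.9% × 55/365 = $558.2877
2033-02-25 to 2033-12-20: 299 days at 2.7% → $195000 × 2.7% × 299/365 = $4312.9726
2033-12-21 to 2033-12-31: 11 days at 2.4% → $195000 × 2.4% × 11/365 = $141.0411
Total = $5012.3014

$5012.30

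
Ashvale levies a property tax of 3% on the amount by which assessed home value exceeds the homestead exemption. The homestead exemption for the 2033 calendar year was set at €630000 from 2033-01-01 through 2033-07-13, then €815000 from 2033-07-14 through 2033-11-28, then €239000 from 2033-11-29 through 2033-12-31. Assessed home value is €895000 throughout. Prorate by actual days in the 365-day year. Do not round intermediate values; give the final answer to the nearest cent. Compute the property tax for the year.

2033-01-01 to 2033-07-13: 194 days, exemption €630000 → (€895000 − €630000) × 3% × 194/365 = €4225.4795
2033-07-14 to 2033-11-28: 138 days, exemption €815000 → (€895000 − €815000) × 3% × 138/365 = €907.3973
2033-11-29 to 2033-12-31: 33 days, exemption €239000 → (€895000 − €239000) × 3% × 33/365 = €1779.2877
Total = €6912.1644

€6912.16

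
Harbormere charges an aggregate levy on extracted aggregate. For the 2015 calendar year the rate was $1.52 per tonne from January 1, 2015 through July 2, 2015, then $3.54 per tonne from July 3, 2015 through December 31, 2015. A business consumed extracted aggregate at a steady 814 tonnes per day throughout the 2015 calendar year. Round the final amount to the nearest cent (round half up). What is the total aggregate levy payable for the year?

January 1 – July 2, 2015: 183 days × 814 tonnes/day = 148,962 tonnes at $1.52/tonne → $226,422.24
July 3 – December 31, 2015: 182 days × 814 tonnes/day = 148,148 tonnes at $3.54/tonne → $524,443.92

$750,866.16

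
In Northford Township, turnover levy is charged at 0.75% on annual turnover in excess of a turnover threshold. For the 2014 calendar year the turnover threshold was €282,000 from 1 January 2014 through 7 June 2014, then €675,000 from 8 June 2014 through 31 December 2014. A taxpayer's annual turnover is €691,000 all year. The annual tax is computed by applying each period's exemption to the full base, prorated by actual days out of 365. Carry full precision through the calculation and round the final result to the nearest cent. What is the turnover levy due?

1 January – 7 June 2014: 158 days, exemption €282,000 → (€691,000 − €282,000) × 0.75% × 158/365 = €1,327.8493
8 June – 31 December 2014: 207 days, exemption €675,000 → (€691,000 − €675,000) × 0.75% × 207/365 = €68.0548
Total = €1,395.9041

€1,395.90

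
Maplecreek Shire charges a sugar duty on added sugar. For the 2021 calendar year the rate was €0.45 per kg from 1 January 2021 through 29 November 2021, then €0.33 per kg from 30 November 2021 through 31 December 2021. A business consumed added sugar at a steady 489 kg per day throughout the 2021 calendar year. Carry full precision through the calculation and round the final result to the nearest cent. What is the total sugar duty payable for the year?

€78440.49

1 January – 29 November 2021: 333 days × 489 kg/day = 162,837 kg at €0.45/kg → €73276.65
30 November – 31 December 2021: 32 days × 489 kg/day = 15,648 kg at €0.33/kg → €5163.84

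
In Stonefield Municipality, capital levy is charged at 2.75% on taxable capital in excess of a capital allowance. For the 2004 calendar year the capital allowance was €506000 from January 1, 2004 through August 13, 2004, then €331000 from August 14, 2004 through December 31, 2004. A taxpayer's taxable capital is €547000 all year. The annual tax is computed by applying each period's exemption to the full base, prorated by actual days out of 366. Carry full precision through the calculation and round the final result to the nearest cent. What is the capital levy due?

€2968.35

January 1 – August 13, 2004: 226 days, exemption €506000 → (€547000 − €506000) × 2.75% × 226/366 = €696.2158
August 14 – December 31, 2004: 140 days, exemption €331000 → (€547000 − €331000) × 2.75% × 140/366 = €2272.1311
Total = €2968.3470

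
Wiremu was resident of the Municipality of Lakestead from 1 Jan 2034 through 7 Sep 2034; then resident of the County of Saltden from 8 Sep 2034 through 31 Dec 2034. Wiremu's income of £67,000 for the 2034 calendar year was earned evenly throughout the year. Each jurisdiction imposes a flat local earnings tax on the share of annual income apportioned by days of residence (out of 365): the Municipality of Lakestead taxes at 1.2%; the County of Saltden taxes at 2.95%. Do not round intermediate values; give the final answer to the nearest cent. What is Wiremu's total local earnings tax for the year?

The Municipality of Lakestead, 1 Jan – 7 Sep 2034: 250 days → £67,000 × 1.2% × 250/365 = £550.6849
The County of Saltden, 8 Sep – 31 Dec 2034: 115 days → £67,000 × 2.95% × 115/365 = £622.7329
Total = £1,173.4178

£1,173.42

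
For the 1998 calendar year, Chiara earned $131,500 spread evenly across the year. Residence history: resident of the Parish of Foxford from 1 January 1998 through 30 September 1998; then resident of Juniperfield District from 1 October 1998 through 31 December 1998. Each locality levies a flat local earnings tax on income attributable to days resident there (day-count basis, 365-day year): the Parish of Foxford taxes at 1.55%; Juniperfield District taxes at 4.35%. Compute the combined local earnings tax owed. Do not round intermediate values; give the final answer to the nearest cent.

$2,966.32

The Parish of Foxford, 1 January – 30 September 1998: 273 days → $131,500 × 1.55% × 273/365 = $1,524.4993
Juniperfield District, 1 October – 31 December 1998: 92 days → $131,500 × 4.35% × 92/365 = $1,441.8164
Total = $2,966.3158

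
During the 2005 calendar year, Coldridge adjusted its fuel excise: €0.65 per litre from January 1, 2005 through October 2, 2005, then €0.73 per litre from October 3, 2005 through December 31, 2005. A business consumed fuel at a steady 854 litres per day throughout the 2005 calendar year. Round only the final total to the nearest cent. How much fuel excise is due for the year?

January 1 – October 2, 2005: 275 days × 854 litres/day = 234,850 litres at €0.65/litre → €152,652.50
October 3 – December 31, 2005: 90 days × 854 litres/day = 76,860 litres at €0.73/litre → €56,107.80

€208,760.30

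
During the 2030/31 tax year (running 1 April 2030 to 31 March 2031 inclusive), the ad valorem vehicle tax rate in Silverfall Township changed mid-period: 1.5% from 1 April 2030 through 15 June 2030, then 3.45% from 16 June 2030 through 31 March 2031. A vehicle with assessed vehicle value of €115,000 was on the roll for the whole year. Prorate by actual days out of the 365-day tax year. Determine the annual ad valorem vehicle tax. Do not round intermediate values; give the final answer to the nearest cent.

€3,500.57

1 April – 15 June 2030: 76 days at 1.5% → €115,000 × 1.5% × 76/365 = €359.1781
16 June 2030 – 31 March 2031: 289 days at 3.45% → €115,000 × 3.45% × 289/365 = €3,141.3904
Total = €3,500.5685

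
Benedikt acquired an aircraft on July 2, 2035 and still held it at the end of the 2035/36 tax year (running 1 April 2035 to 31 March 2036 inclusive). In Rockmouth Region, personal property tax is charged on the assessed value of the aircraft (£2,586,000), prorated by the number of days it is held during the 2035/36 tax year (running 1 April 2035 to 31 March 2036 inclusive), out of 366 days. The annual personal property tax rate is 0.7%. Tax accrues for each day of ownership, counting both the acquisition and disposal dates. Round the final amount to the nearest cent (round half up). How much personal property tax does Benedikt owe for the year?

£13,551.77

Days held (July 2, 2035 – March 31, 2036): 274 out of 366
Tax = £2,586,000 × 0.7% × 274/366 = £13,551.7705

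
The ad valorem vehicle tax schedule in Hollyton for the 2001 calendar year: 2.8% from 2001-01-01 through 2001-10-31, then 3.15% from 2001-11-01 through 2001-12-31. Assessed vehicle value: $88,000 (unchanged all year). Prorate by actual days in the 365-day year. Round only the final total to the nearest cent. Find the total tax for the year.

2001-01-01 to 2001-10-31: 304 days at 2.8% → $88,000 × 2.8% × 304/365 = $2,052.2082
2001-11-01 to 2001-12-31: 61 days at 3.15% → $88,000 × 3.15% × 61/365 = $463.2658
Total = $2,515.4740

$2,515.47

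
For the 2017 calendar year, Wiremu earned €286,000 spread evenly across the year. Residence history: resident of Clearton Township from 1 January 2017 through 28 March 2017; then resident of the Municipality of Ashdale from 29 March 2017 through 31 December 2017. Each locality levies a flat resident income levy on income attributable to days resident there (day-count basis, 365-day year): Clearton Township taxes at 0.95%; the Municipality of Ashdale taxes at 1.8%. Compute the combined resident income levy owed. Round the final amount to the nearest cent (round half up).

€4,568.56

Clearton Township, 1 January – 28 March 2017: 87 days → €286,000 × 0.95% × 87/365 = €647.6137
The Municipality of Ashdale, 29 March – 31 December 2017: 278 days → €286,000 × 1.8% × 278/365 = €3,920.9425
Total = €4,568.5562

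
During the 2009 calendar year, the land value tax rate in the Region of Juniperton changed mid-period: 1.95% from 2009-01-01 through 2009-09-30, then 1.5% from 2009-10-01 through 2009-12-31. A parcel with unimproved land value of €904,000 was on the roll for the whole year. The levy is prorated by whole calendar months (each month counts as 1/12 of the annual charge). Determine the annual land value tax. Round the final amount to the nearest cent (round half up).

2009-01-01 to 2009-09-30: 9 months at 1.95% → €904,000 × 1.95% × 9/12 = €13,221.0000
2009-10-01 to 2009-12-31: 3 months at 1.5% → €904,000 × 1.5% × 3/12 = €3,390.0000
Total = €16,611.0000

€16,611.00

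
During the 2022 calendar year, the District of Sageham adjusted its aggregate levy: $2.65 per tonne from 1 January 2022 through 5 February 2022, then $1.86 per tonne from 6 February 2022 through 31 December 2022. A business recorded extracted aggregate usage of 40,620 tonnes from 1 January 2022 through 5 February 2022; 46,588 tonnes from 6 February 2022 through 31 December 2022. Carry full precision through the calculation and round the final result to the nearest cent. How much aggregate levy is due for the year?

$194296.68

1 January – 5 February 2022: 40,620 tonnes at $2.65/tonne → $107643.00
6 February – 31 December 2022: 46,588 tonnes at $1.86/tonne → $86653.68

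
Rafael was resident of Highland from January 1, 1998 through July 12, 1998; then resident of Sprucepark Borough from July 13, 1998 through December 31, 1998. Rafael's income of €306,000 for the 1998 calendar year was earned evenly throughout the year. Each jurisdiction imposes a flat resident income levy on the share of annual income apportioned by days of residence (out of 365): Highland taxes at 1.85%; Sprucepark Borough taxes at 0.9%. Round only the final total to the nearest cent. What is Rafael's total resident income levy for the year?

Highland, January 1 – July 12, 1998: 193 days → €306,000 × 1.85% × 193/365 = €2,993.3507
Sprucepark Borough, July 13 – December 31, 1998: 172 days → €306,000 × 0.9% × 172/365 = €1,297.7753
Total = €4,291.1260

€4,291.13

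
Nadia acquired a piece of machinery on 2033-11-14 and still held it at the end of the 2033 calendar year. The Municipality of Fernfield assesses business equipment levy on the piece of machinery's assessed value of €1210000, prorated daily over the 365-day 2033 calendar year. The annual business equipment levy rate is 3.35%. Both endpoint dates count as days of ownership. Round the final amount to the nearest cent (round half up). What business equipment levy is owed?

€5330.63

Days held (2033-11-14 to 2033-12-31): 48 out of 365
Tax = €1210000 × 3.35% × 48/365 = €5330.6301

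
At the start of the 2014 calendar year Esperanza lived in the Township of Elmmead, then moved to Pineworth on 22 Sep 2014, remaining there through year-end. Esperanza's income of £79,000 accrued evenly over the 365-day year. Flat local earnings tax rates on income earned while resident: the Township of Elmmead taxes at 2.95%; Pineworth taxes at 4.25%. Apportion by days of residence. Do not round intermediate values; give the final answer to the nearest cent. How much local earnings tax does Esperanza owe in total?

The Township of Elmmead, 1 Jan – 21 Sep 2014: 264 days → £79,000 × 2.95% × 264/365 = £1,685.6219
Pineworth, 22 Sep – 31 Dec 2014: 101 days → £79,000 × 4.25% × 101/365 = £929.0616
Total = £2,614.6836

£2,614.68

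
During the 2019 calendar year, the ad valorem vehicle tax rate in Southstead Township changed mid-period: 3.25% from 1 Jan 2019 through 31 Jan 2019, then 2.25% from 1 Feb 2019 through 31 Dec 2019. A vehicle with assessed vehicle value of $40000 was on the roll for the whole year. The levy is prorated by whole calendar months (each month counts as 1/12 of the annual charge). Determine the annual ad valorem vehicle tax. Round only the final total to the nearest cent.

1 Jan – 31 Jan 2019: 1 month at 3.25% → $40000 × 3.25% × 1/12 = $108.3333
1 Feb – 31 Dec 2019: 11 months at 2.25% → $40000 × 2.25% × 11/12 = $825.0000
Total = $933.3333

$933.33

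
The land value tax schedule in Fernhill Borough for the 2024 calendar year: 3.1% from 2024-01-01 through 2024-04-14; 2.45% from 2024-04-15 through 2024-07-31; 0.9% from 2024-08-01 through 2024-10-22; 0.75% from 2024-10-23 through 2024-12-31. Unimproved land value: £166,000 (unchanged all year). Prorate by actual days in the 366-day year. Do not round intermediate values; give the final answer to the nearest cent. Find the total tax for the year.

2024-01-01 to 2024-04-14: 105 days at 3.1% → £166,000 × 3.1% × 105/366 = £1,476.3115
2024-04-15 to 2024-07-31: 108 days at 2.45% → £166,000 × 2.45% × 108/366 = £1,200.0984
2024-08-01 to 2024-10-22: 83 days at 0.9% → £166,000 × 0.9% × 83/366 = £338.8033
2024-10-23 to 2024-12-31: 70 days at 0.75% → £166,000 × 0.75% × 70/366 = £238.1148
Total = £3,253.3279

£3,253.33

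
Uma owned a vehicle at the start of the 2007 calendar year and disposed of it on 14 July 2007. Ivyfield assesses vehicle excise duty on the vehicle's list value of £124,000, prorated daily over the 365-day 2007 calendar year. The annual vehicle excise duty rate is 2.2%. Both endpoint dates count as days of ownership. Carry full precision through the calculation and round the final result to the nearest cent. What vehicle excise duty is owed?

£1,457.42

Days held (1 January – 14 July 2007): 195 out of 365
Tax = £124,000 × 2.2% × 195/365 = £1,457.4247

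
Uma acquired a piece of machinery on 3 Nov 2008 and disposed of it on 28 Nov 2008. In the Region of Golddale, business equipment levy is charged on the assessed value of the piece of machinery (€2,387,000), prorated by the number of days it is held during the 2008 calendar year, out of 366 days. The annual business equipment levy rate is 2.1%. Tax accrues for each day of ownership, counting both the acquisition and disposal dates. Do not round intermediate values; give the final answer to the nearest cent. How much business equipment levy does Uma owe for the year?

€3,560.93

Days held (3 Nov – 28 Nov 2008): 26 out of 366
Tax = €2,387,000 × 2.1% × 26/366 = €3,560.9344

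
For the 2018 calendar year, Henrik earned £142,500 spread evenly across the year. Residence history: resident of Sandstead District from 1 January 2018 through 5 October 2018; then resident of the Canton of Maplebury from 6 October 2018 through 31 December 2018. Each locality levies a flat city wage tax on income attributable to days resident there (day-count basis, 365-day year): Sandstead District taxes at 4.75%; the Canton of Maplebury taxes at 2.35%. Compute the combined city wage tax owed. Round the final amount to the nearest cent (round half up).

Sandstead District, 1 January – 5 October 2018: 278 days → £142,500 × 4.75% × 278/365 = £5,155.3767
The Canton of Maplebury, 6 October – 31 December 2018: 87 days → £142,500 × 2.35% × 87/365 = £798.1952
Total = £5,953.5719

£5,953.57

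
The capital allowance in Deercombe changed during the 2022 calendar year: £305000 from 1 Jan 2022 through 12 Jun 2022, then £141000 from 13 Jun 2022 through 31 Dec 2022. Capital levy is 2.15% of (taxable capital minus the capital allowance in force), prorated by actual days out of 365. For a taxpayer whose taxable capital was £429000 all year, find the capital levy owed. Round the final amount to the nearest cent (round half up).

1 Jan – 12 Jun 2022: 163 days, exemption £305000 → (£429000 − £305000) × 2.15% × 163/365 = £1190.5699
13 Jun – 31 Dec 2022: 202 days, exemption £141000 → (£429000 − £141000) × 2.15% × 202/365 = £3426.8055
Total = £4617.3753

£4617.38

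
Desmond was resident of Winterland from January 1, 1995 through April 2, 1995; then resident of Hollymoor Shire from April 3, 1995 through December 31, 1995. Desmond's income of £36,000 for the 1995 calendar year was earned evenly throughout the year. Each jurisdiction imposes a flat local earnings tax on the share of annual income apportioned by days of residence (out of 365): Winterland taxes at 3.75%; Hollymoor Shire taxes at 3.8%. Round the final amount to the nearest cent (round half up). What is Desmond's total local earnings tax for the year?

Winterland, January 1 – April 2, 1995: 92 days → £36,000 × 3.75% × 92/365 = £340.2740
Hollymoor Shire, April 3 – December 31, 1995: 273 days → £36,000 × 3.8% × 273/365 = £1,023.1890
Total = £1,363.4630

£1,363.46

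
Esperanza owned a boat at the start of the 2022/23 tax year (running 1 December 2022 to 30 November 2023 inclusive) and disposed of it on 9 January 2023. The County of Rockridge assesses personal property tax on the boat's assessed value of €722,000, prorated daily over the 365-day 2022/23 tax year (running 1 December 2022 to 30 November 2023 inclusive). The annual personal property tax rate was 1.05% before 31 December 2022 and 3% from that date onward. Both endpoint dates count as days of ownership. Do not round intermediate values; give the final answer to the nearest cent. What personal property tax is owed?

€1,216.52

1 December – 30 December 2022: 30 days at 1.05% → €722,000 × 1.05% × 30/365 = €623.0959
31 December 2022 – 9 January 2023: 10 days at 3% → €722,000 × 3% × 10/365 = €593.4247
Total = €1,216.5205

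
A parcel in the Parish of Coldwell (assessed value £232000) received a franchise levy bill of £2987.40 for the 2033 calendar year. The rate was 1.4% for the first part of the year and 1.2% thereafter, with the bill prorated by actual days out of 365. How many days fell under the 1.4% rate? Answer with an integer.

Let d = days at the first rate; then 365 − d days at the second rate.
£232000 × [1.4%·d + 1.2%·(365−d)] / 365 = £2987.40
Solving gives d = 160, so the new rate took effect on June 10, 2033.

160 days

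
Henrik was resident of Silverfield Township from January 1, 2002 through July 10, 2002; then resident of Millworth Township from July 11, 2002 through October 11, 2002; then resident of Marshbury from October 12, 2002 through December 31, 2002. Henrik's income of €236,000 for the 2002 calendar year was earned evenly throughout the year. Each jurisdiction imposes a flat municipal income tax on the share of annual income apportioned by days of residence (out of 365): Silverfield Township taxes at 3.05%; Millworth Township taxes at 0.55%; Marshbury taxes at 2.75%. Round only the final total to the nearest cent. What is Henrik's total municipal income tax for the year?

€5,537.59

Silverfield Township, January 1 – July 10, 2002: 191 days → €236,000 × 3.05% × 191/365 = €3,766.6247
Millworth Township, July 11 – October 11, 2002: 93 days → €236,000 × 0.55% × 93/365 = €330.7233
Marshbury, October 12 – December 31, 2002: 81 days → €236,000 × 2.75% × 81/365 = €1,440.2466
Total = €5,537.5945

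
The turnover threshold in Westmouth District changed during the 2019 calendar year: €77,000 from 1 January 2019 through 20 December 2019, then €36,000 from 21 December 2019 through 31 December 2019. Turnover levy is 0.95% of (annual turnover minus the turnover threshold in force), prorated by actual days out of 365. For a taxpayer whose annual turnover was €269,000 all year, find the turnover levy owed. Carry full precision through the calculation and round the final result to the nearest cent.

€1,835.74

1 January – 20 December 2019: 354 days, exemption €77,000 → (€269,000 − €77,000) × 0.95% × 354/365 = €1,769.0301
21 December – 31 December 2019: 11 days, exemption €36,000 → (€269,000 − €36,000) × 0.95% × 11/365 = €66.7082
Total = €1,835.7384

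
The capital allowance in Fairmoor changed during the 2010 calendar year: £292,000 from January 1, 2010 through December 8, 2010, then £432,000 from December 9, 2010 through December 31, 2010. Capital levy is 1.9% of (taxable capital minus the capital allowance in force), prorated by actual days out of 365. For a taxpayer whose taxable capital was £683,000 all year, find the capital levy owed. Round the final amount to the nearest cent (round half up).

January 1 – December 8, 2010: 342 days, exemption £292,000 → (£683,000 − £292,000) × 1.9% × 342/365 = £6,960.8712
December 9 – December 31, 2010: 23 days, exemption £432,000 → (£683,000 − £432,000) × 1.9% × 23/365 = £300.5123
Total = £7,261.3836

£7,261.38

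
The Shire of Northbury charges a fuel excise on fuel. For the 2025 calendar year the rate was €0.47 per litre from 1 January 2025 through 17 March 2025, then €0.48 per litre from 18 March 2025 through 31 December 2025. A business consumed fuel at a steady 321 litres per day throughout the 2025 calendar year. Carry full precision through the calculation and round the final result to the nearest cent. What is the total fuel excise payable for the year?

1 January – 17 March 2025: 76 days × 321 litres/day = 24,396 litres at €0.47/litre → €11,466.12
18 March – 31 December 2025: 289 days × 321 litres/day = 92,769 litres at €0.48/litre → €44,529.12

€55,995.24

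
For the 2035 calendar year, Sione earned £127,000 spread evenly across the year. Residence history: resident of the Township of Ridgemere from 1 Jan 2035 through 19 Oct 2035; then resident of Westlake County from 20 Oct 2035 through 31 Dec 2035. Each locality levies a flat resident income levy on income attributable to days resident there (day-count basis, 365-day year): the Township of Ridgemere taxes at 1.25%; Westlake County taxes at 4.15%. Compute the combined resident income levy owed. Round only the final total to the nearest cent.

£2,324.10

The Township of Ridgemere, 1 Jan – 19 Oct 2035: 292 days → £127,000 × 1.25% × 292/365 = £1,270.0000
Westlake County, 20 Oct – 31 Dec 2035: 73 days → £127,000 × 4.15% × 73/365 = £1,054.1000
Total = £2,324.1000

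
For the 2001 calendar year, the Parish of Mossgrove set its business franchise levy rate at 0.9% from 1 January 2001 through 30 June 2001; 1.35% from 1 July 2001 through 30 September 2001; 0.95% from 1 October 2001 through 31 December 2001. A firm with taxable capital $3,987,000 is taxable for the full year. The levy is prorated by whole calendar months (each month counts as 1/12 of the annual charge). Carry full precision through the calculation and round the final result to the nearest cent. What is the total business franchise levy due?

$40,866.75

1 January – 30 June 2001: 6 months at 0.9% → $3,987,000 × 0.9% × 6/12 = $17,941.5000
1 July – 30 September 2001: 3 months at 1.35% → $3,987,000 × 1.35% × 3/12 = $13,456.1250
1 October – 31 December 2001: 3 months at 0.95% → $3,987,000 × 0.95% × 3/12 = $9,469.1250
Total = $40,866.7500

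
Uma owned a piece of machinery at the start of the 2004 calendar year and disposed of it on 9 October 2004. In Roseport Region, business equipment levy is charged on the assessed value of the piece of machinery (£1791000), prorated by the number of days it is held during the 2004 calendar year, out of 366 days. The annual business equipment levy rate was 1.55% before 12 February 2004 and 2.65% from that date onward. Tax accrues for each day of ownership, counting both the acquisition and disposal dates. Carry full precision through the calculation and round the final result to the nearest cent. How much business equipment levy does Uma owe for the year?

1 January – 11 February 2004: 42 days at 1.55% → £1791000 × 1.55% × 42/366 = £3185.6311
12 February – 9 October 2004: 241 days at 2.65% → £1791000 × 2.65% × 241/366 = £31251.9713
Total = £34437.6025

£34437.60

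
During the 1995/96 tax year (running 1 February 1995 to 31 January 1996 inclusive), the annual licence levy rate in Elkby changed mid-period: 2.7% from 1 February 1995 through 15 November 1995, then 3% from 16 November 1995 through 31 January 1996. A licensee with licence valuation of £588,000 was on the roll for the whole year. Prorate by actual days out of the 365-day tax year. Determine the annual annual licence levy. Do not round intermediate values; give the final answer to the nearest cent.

£16,248.13

1 February – 15 November 1995: 288 days at 2.7% → £588,000 × 2.7% × 288/365 = £12,526.8164
16 November 1995 – 31 January 1996: 77 days at 3% → £588,000 × 3% × 77/365 = £3,721.3151
Total = £16,248.1315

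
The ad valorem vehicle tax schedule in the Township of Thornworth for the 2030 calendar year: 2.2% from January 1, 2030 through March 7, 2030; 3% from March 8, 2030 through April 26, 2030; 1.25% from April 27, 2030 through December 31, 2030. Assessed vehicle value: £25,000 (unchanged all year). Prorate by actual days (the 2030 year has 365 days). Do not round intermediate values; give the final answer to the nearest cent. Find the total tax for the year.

January 1 – March 7, 2030: 66 days at 2.2% → £25,000 × 2.2% × 66/365 = £99.4521
March 8 – April 26, 2030: 50 days at 3% → £25,000 × 3% × 50/365 = £102.7397
April 27 – December 31, 2030: 249 days at 1.25% → £25,000 × 1.25% × 249/365 = £213.1849
Total = £415.3767

£415.38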